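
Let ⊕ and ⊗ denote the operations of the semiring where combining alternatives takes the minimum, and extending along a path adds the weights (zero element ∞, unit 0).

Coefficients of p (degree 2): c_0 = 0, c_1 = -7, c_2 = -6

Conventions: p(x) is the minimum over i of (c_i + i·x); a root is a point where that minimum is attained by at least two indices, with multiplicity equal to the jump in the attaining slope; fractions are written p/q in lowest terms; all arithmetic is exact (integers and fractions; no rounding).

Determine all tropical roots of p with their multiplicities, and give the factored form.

hull edge (i=0, c=0) to (i=1, c=-7): slope -7, span 1
hull edge (i=1, c=-7) to (i=2, c=-6): slope 1, span 1
Factored form: p(x) = -6 ⊗ (x ⊕ (-1)) ⊗ (x ⊕ 7)
Answer: roots = -1 (mult 1), 7 (mult 1)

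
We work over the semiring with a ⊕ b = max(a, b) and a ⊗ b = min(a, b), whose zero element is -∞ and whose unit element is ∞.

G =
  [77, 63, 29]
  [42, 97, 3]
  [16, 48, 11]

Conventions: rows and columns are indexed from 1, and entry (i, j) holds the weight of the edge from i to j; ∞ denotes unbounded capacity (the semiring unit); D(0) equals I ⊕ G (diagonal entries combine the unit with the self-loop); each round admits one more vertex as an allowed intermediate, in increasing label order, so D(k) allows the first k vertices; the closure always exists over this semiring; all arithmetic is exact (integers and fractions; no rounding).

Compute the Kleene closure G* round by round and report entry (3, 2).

D(0):
  [∞, 63, 29]
  [42, ∞, 3]
  [16, 48, ∞]
D(1):
  [∞, 63, 29]
  [42, ∞, 29]
  [16, 48, ∞]
D(2):
  [∞, 63, 29]
  [42, ∞, 29]
  [42, 48, ∞]
D(3):
  [∞, 63, 29]
  [42, ∞, 29]
  [42, 48, ∞]
Answer: G*[3][2] = 48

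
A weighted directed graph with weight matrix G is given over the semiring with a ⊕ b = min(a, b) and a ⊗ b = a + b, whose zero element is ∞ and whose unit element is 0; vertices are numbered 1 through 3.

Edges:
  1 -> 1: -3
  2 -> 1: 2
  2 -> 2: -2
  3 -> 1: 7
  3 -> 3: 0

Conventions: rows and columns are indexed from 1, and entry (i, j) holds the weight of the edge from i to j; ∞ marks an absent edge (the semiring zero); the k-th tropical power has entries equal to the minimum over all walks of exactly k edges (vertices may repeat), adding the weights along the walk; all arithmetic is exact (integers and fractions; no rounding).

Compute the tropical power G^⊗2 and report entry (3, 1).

G^⊗2:
  [-6, ∞, ∞]
  [-1, -4, ∞]
  [4, ∞, 0]
Key observation: the optimum is the walk 3->1->1, with weight 7 + (-3) = 4.
Optimal value attained by: walk 3->1->1.
Answer: (G^⊗2)[3][1] = 4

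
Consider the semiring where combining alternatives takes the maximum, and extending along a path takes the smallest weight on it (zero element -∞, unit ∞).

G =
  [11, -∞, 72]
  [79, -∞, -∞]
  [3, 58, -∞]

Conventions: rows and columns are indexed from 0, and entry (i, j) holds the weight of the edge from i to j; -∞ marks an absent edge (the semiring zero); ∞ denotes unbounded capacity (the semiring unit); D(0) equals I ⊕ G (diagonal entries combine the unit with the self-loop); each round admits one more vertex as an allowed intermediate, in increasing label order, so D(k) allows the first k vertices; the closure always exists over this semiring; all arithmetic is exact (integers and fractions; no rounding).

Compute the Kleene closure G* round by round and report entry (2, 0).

D(0):
  [∞, -∞, 72]
  [79, ∞, -∞]
  [3, 58, ∞]
D(1):
  [∞, -∞, 72]
  [79, ∞, 72]
  [3, 58, ∞]
D(2):
  [∞, -∞, 72]
  [79, ∞, 72]
  [58, 58, ∞]
D(3):
  [∞, 58, 72]
  [79, ∞, 72]
  [58, 58, ∞]
Answer: G*[2][0] = 58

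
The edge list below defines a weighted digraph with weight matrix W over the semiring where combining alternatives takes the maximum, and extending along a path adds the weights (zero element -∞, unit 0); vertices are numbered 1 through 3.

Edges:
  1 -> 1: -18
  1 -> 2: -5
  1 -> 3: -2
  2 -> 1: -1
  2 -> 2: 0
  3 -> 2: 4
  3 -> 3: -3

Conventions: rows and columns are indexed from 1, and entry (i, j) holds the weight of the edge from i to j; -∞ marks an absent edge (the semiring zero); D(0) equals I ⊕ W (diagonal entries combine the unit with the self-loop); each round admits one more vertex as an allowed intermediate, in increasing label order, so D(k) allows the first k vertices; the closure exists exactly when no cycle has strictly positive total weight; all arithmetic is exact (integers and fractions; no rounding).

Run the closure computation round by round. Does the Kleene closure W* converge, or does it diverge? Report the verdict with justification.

D(0):
  [0, -5, -2]
  [-1, 0, -∞]
  [-∞, 4, 0]
D(1):
  [0, -5, -2]
  [-1, 0, -3]
  [-∞, 4, 0]
Detection: at round 2, diagonal entry (3, 3) turns strictly positive.
Key observation: the cycle 3->2->1->3 has total weight 4 + (-1) + (-2), which is strictly positive.
Answer: DIVERGES — positive cycle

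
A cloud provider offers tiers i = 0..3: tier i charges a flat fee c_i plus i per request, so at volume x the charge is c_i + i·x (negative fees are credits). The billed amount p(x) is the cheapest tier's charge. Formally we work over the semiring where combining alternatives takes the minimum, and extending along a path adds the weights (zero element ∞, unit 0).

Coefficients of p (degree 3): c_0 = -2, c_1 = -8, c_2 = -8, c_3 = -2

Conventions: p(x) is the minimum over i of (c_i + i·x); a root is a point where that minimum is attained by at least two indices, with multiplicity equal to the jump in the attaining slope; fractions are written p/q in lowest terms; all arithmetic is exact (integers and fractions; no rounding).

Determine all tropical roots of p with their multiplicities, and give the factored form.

hull edge (i=0, c=-2) to (i=1, c=-8): slope -6, span 1
hull edge (i=1, c=-8) to (i=2, c=-8): slope 0, span 1
hull edge (i=2, c=-8) to (i=3, c=-2): slope 6, span 1
Factored form: p(x) = -2 ⊗ (x ⊕ (-6)) ⊗ (x ⊕ 0) ⊗ (x ⊕ 6)
Answer: roots = -6 (mult 1), 0 (mult 1), 6 (mult 1)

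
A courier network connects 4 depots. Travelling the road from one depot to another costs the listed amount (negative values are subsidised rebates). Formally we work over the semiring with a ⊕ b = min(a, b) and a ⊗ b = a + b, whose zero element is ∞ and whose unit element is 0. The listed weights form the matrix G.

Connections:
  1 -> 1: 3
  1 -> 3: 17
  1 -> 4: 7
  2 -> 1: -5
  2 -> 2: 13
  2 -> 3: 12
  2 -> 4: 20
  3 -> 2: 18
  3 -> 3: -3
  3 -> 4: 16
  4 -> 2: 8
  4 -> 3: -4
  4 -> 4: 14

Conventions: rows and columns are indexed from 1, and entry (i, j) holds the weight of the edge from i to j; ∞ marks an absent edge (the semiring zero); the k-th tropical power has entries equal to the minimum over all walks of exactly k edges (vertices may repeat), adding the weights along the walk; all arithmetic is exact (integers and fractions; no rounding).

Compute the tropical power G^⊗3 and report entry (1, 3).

G^⊗2:
  [6, 15, 3, 10]
  [-2, 26, 9, 2]
  [13, 15, -6, 13]
  [3, 14, -7, 12]
G^⊗3:
  [9, 18, 0, 13]
  [1, 10, -2, 5]
  [10, 12, -9, 10]
  [6, 11, -10, 9]
Key observation: the optimum is the walk 1->4->3->3, with weight 7 + (-4) + (-3) = 0.
Optimal value attained by: walk 1->4->3->3.
Answer: (G^⊗3)[1][3] = 0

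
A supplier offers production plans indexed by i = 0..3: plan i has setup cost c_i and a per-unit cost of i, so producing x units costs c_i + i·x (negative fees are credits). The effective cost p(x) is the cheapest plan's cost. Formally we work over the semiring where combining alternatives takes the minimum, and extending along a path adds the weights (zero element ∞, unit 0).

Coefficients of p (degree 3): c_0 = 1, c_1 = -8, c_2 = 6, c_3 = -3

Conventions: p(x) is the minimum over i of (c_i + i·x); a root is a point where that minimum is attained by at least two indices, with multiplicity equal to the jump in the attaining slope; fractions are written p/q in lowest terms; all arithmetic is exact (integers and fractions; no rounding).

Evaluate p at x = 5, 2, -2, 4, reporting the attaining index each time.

p(5) = min(1+0·5=1, -8+1·5=-3, 6+2·5=16, -3+3·5=12) = -3 (attained by i=1)
p(2) = min(1+0·2=1, -8+1·2=-6, 6+2·2=10, -3+3·2=3) = -6 (attained by i=1)
p(-2) = min(1+0·(-2)=1, -8+1·(-2)=-10, 6+2·(-2)=2, -3+3·(-2)=-9) = -10 (attained by i=1)
p(4) = min(1+0·4=1, -8+1·4=-4, 6+2·4=14, -3+3·4=9) = -4 (attained by i=1)
Answer: p(5) = -3; p(2) = -6; p(-2) = -10; p(4) = -4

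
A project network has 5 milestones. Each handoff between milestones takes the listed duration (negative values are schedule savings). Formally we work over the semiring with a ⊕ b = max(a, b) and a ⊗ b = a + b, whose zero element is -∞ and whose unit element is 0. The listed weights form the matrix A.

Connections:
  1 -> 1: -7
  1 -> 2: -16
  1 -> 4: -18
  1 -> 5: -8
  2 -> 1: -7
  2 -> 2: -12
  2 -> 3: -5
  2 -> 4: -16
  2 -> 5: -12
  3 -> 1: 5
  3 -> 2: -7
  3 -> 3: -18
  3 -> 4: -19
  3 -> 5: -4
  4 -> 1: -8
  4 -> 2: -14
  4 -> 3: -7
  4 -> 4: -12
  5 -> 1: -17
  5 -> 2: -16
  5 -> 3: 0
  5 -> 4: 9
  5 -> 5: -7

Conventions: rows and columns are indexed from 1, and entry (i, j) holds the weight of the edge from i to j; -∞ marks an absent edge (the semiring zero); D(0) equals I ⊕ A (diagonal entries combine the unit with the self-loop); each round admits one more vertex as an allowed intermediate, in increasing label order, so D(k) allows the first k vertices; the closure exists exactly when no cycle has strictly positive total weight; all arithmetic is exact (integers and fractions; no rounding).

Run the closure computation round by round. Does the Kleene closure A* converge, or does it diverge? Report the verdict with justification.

D(0):
  [0, -16, -∞, -18, -8]
  [-7, 0, -5, -16, -12]
  [5, -7, 0, -19, -4]
  [-8, -14, -7, 0, -∞]
  [-17, -16, 0, 9, 0]
D(1):
  [0, -16, -∞, -18, -8]
  [-7, 0, -5, -16, -12]
  [5, -7, 0, -13, -3]
  [-8, -14, -7, 0, -16]
  [-17, -16, 0, 9, 0]
D(2):
  [0, -16, -21, -18, -8]
  [-7, 0, -5, -16, -12]
  [5, -7, 0, -13, -3]
  [-8, -14, -7, 0, -16]
  [-17, -16, 0, 9, 0]
D(3):
  [0, -16, -21, -18, -8]
  [0, 0, -5, -16, -8]
  [5, -7, 0, -13, -3]
  [-2, -14, -7, 0, -10]
  [5, -7, 0, 9, 0]
D(4):
  [0, -16, -21, -18, -8]
  [0, 0, -5, -16, -8]
  [5, -7, 0, -13, -3]
  [-2, -14, -7, 0, -10]
  [7, -5, 2, 9, 0]
D(5):
  [0, -13, -6, 1, -8]
  [0, 0, -5, 1, -8]
  [5, -7, 0, 6, -3]
  [-2, -14, -7, 0, -10]
  [7, -5, 2, 9, 0]
Key observation: every diagonal entry stays at the unit through all rounds, so no improving cycle exists.
Answer: CONVERGES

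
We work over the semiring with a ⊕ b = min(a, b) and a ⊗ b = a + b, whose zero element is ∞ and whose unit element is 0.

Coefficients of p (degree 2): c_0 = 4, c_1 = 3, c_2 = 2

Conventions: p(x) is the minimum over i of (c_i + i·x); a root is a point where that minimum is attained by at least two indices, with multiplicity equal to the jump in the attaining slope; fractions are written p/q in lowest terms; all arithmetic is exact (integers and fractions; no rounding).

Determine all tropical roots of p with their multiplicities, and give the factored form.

hull edge (i=0, c=4) to (i=2, c=2): slope -1, span 2
Factored form: p(x) = 2 ⊗ (x ⊕ 1) ⊗ (x ⊕ 1)
Answer: roots = 1 (mult 2)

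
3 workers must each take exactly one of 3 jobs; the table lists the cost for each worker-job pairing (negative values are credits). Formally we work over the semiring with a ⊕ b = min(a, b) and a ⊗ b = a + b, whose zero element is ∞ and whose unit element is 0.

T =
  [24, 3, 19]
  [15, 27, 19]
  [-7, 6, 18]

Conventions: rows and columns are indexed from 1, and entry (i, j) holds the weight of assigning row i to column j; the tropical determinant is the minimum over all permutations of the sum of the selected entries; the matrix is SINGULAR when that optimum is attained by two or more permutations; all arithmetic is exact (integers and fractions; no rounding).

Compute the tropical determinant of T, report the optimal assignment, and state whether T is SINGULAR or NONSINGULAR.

σ = (1, 2, 3): 24 + 27 + 18 = 69
σ = (1, 3, 2): 24 + 19 + 6 = 49
σ = (2, 1, 3): 3 + 15 + 18 = 36
σ = (2, 3, 1): 3 + 19 + (-7) = 15
σ = (3, 1, 2): 19 + 15 + 6 = 40
σ = (3, 2, 1): 19 + 27 + (-7) = 39
Optimal value attained by: σ = (2, 3, 1).
Answer: det⊕(T) = 15; verdict: NONSINGULAR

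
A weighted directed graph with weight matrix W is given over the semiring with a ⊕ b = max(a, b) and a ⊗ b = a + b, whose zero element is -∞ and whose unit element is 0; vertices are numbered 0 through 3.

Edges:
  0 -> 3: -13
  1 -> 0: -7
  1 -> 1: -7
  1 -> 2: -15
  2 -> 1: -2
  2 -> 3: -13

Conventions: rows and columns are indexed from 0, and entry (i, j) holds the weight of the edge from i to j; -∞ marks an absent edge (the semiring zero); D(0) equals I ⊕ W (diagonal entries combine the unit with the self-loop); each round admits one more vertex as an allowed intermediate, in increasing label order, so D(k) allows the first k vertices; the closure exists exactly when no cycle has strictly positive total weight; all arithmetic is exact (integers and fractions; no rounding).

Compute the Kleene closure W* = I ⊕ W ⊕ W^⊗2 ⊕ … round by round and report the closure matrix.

D(0):
  [0, -∞, -∞, -13]
  [-7, 0, -15, -∞]
  [-∞, -2, 0, -13]
  [-∞, -∞, -∞, 0]
D(1):
  [0, -∞, -∞, -13]
  [-7, 0, -15, -20]
  [-∞, -2, 0, -13]
  [-∞, -∞, -∞, 0]
D(2):
  [0, -∞, -∞, -13]
  [-7, 0, -15, -20]
  [-9, -2, 0, -13]
  [-∞, -∞, -∞, 0]
D(3):
  [0, -∞, -∞, -13]
  [-7, 0, -15, -20]
  [-9, -2, 0, -13]
  [-∞, -∞, -∞, 0]
D(4):
  [0, -∞, -∞, -13]
  [-7, 0, -15, -20]
  [-9, -2, 0, -13]
  [-∞, -∞, -∞, 0]
Answer: W* = [[0, -∞, -∞, -13], [-7, 0, -15, -20], [-9, -2, 0, -13], [-∞, -∞, -∞, 0]]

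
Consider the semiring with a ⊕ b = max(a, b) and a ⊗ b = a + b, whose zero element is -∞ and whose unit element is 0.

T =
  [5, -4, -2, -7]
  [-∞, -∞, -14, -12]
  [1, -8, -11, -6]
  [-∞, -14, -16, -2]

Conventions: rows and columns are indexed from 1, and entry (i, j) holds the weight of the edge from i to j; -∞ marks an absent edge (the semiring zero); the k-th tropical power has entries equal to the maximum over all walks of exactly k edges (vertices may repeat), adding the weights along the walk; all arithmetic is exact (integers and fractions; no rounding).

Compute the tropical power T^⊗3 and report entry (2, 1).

T^⊗2:
  [10, 1, 3, -2]
  [-13, -22, -25, -14]
  [6, -3, -1, -6]
  [-15, -16, -18, -4]
T^⊗3:
  [15, 6, 8, 3]
  [-8, -17, -15, -16]
  [11, 2, 4, -1]
  [-10, -18, -17, -6]
Key observation: the optimum is the walk 2->3->1->1, with weight (-14) + 1 + 5 = -8.
Optimal value attained by: walk 2->3->1->1.
Answer: (T^⊗3)[2][1] = -8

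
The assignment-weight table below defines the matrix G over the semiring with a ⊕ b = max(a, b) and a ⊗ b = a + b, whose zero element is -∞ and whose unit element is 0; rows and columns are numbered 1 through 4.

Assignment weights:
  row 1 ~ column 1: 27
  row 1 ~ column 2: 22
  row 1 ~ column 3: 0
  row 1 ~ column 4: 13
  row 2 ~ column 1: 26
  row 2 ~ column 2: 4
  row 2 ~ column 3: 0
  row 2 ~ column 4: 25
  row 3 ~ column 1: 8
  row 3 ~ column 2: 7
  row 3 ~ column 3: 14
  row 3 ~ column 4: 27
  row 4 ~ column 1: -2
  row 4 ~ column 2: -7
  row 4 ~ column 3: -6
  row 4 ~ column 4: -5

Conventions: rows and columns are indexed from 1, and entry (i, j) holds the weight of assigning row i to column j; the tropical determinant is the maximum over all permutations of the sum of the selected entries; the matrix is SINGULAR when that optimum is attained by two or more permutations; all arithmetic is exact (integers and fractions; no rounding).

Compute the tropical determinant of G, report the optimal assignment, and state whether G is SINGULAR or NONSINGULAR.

σ = (1, 2, 3, 4): 27 + 4 + 14 + (-5) = 40
σ = (1, 2, 4, 3): 27 + 4 + 27 + (-6) = 52
σ = (1, 3, 2, 4): 27 + 0 + 7 + (-5) = 29
σ = (1, 3, 4, 2): 27 + 0 + 27 + (-7) = 47
σ = (1, 4, 2, 3): 27 + 25 + 7 + (-6) = 53
σ = (1, 4, 3, 2): 27 + 25 + 14 + (-7) = 59
σ = (2, 1, 3, 4): 22 + 26 + 14 + (-5) = 57
σ = (2, 1, 4, 3): 22 + 26 + 27 + (-6) = 69
σ = (2, 3, 1, 4): 22 + 0 + 8 + (-5) = 25
σ = (2, 3, 4, 1): 22 + 0 + 27 + (-2) = 47
σ = (2, 4, 1, 3): 22 + 25 + 8 + (-6) = 49
σ = (2, 4, 3, 1): 22 + 25 + 14 + (-2) = 59
σ = (3, 1, 2, 4): 0 + 26 + 7 + (-5) = 28
σ = (3, 1, 4, 2): 0 + 26 + 27 + (-7) = 46
σ = (3, 2, 1, 4): 0 + 4 + 8 + (-5) = 7
σ = (3, 2, 4, 1): 0 + 4 + 27 + (-2) = 29
σ = (3, 4, 1, 2): 0 + 25 + 8 + (-7) = 26
σ = (3, 4, 2, 1): 0 + 25 + 7 + (-2) = 30
σ = (4, 1, 2, 3): 13 + 26 + 7 + (-6) = 40
σ = (4, 1, 3, 2): 13 + 26 + 14 + (-7) = 46
σ = (4, 2, 1, 3): 13 + 4 + 8 + (-6) = 19
σ = (4, 2, 3, 1): 13 + 4 + 14 + (-2) = 29
σ = (4, 3, 1, 2): 13 + 0 + 8 + (-7) = 14
σ = (4, 3, 2, 1): 13 + 0 + 7 + (-2) = 18
Optimal value attained by: σ = (2, 1, 4, 3).
Answer: det⊕(G) = 69; verdict: NONSINGULAR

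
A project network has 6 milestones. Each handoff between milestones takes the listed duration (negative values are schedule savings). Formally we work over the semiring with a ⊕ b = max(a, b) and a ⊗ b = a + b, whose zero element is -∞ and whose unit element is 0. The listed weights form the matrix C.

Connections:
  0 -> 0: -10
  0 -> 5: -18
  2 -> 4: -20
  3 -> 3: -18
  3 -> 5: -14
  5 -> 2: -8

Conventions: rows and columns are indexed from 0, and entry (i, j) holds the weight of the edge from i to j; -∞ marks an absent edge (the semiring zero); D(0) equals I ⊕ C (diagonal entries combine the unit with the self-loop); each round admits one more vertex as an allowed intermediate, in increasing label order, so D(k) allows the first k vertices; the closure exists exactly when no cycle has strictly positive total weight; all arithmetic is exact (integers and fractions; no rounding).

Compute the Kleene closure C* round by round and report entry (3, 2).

D(0):
  [0, -∞, -∞, -∞, -∞, -18]
  [-∞, 0, -∞, -∞, -∞, -∞]
  [-∞, -∞, 0, -∞, -20, -∞]
  [-∞, -∞, -∞, 0, -∞, -14]
  [-∞, -∞, -∞, -∞, 0, -∞]
  [-∞, -∞, -8, -∞, -∞, 0]
D(1):
  [0, -∞, -∞, -∞, -∞, -18]
  [-∞, 0, -∞, -∞, -∞, -∞]
  [-∞, -∞, 0, -∞, -20, -∞]
  [-∞, -∞, -∞, 0, -∞, -14]
  [-∞, -∞, -∞, -∞, 0, -∞]
  [-∞, -∞, -8, -∞, -∞, 0]
D(2):
  [0, -∞, -∞, -∞, -∞, -18]
  [-∞, 0, -∞, -∞, -∞, -∞]
  [-∞, -∞, 0, -∞, -20, -∞]
  [-∞, -∞, -∞, 0, -∞, -14]
  [-∞, -∞, -∞, -∞, 0, -∞]
  [-∞, -∞, -8, -∞, -∞, 0]
D(3):
  [0, -∞, -∞, -∞, -∞, -18]
  [-∞, 0, -∞, -∞, -∞, -∞]
  [-∞, -∞, 0, -∞, -20, -∞]
  [-∞, -∞, -∞, 0, -∞, -14]
  [-∞, -∞, -∞, -∞, 0, -∞]
  [-∞, -∞, -8, -∞, -28, 0]
D(4):
  [0, -∞, -∞, -∞, -∞, -18]
  [-∞, 0, -∞, -∞, -∞, -∞]
  [-∞, -∞, 0, -∞, -20, -∞]
  [-∞, -∞, -∞, 0, -∞, -14]
  [-∞, -∞, -∞, -∞, 0, -∞]
  [-∞, -∞, -8, -∞, -28, 0]
D(5):
  [0, -∞, -∞, -∞, -∞, -18]
  [-∞, 0, -∞, -∞, -∞, -∞]
  [-∞, -∞, 0, -∞, -20, -∞]
  [-∞, -∞, -∞, 0, -∞, -14]
  [-∞, -∞, -∞, -∞, 0, -∞]
  [-∞, -∞, -8, -∞, -28, 0]
D(6):
  [0, -∞, -26, -∞, -46, -18]
  [-∞, 0, -∞, -∞, -∞, -∞]
  [-∞, -∞, 0, -∞, -20, -∞]
  [-∞, -∞, -22, 0, -42, -14]
  [-∞, -∞, -∞, -∞, 0, -∞]
  [-∞, -∞, -8, -∞, -28, 0]
Answer: C*[3][2] = -22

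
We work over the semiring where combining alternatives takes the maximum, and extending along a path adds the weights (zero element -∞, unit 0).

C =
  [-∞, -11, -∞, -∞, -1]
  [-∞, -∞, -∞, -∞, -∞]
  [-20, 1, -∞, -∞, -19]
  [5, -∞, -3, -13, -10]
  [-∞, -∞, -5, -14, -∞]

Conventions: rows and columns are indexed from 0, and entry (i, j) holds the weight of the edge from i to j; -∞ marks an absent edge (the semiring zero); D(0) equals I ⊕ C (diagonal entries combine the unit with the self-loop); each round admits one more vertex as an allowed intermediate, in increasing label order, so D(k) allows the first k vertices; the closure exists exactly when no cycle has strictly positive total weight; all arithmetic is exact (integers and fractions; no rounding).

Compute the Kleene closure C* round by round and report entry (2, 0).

D(0):
  [0, -11, -∞, -∞, -1]
  [-∞, 0, -∞, -∞, -∞]
  [-20, 1, 0, -∞, -19]
  [5, -∞, -3, 0, -10]
  [-∞, -∞, -5, -14, 0]
D(1):
  [0, -11, -∞, -∞, -1]
  [-∞, 0, -∞, -∞, -∞]
  [-20, 1, 0, -∞, -19]
  [5, -6, -3, 0, 4]
  [-∞, -∞, -5, -14, 0]
D(2):
  [0, -11, -∞, -∞, -1]
  [-∞, 0, -∞, -∞, -∞]
  [-20, 1, 0, -∞, -19]
  [5, -6, -3, 0, 4]
  [-∞, -∞, -5, -14, 0]
D(3):
  [0, -11, -∞, -∞, -1]
  [-∞, 0, -∞, -∞, -∞]
  [-20, 1, 0, -∞, -19]
  [5, -2, -3, 0, 4]
  [-25, -4, -5, -14, 0]
D(4):
  [0, -11, -∞, -∞, -1]
  [-∞, 0, -∞, -∞, -∞]
  [-20, 1, 0, -∞, -19]
  [5, -2, -3, 0, 4]
  [-9, -4, -5, -14, 0]
D(5):
  [0, -5, -6, -15, -1]
  [-∞, 0, -∞, -∞, -∞]
  [-20, 1, 0, -33, -19]
  [5, 0, -1, 0, 4]
  [-9, -4, -5, -14, 0]
Answer: C*[2][0] = -20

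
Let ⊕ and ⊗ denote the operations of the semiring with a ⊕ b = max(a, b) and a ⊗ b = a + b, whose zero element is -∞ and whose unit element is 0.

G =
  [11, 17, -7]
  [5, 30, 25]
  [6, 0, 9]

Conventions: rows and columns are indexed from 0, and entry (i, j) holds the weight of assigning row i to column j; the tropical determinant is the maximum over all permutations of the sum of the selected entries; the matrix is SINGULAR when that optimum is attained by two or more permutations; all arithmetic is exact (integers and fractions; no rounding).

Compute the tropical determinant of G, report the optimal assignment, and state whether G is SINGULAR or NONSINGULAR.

σ = (0, 1, 2): 11 + 30 + 9 = 50
σ = (0, 2, 1): 11 + 25 + 0 = 36
σ = (1, 0, 2): 17 + 5 + 9 = 31
σ = (1, 2, 0): 17 + 25 + 6 = 48
σ = (2, 0, 1): (-7) + 5 + 0 = -2
σ = (2, 1, 0): (-7) + 30 + 6 = 29
Optimal value attained by: σ = (0, 1, 2).
Answer: det⊕(G) = 50; verdict: NONSINGULAR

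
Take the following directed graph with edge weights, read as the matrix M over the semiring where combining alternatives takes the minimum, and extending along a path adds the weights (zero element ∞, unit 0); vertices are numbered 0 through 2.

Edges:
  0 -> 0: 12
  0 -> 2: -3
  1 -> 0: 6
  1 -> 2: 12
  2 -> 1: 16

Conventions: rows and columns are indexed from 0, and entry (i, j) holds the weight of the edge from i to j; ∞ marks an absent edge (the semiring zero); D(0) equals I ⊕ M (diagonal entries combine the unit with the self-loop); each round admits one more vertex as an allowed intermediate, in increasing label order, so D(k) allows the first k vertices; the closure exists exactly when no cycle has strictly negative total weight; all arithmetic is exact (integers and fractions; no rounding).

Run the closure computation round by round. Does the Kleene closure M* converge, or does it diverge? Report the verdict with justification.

D(0):
  [0, ∞, -3]
  [6, 0, 12]
  [∞, 16, 0]
D(1):
  [0, ∞, -3]
  [6, 0, 3]
  [∞, 16, 0]
D(2):
  [0, ∞, -3]
  [6, 0, 3]
  [22, 16, 0]
D(3):
  [0, 13, -3]
  [6, 0, 3]
  [22, 16, 0]
Key observation: every diagonal entry stays at the unit through all rounds, so no improving cycle exists.
Answer: CONVERGES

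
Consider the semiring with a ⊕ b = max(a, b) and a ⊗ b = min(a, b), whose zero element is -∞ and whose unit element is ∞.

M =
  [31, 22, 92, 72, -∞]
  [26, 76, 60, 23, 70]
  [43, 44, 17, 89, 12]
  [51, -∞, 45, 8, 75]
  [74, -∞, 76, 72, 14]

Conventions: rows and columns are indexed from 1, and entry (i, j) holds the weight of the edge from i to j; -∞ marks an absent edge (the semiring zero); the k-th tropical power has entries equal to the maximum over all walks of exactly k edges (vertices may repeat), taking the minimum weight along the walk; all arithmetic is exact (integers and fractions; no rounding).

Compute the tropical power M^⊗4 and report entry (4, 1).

M^⊗2:
  [51, 44, 45, 89, 72]
  [70, 76, 70, 70, 70]
  [51, 44, 45, 43, 75]
  [74, 44, 75, 72, 14]
  [51, 44, 74, 76, 72]
M^⊗3:
  [72, 44, 72, 72, 75]
  [70, 76, 70, 70, 70]
  [74, 44, 75, 72, 44]
  [51, 44, 74, 75, 72]
  [72, 44, 72, 74, 75]
M^⊗4:
  [74, 44, 75, 72, 72]
  [70, 76, 70, 70, 70]
  [51, 44, 74, 75, 72]
  [72, 44, 72, 74, 75]
  [74, 44, 75, 72, 74]
Key observation: the optimum is the walk 4->5->4->5->1, with weight 75 min 72 min 75 min 74 = 72.
Optimal value attained by: walk 4->5->4->5->1.
Answer: (M^⊗4)[4][1] = 72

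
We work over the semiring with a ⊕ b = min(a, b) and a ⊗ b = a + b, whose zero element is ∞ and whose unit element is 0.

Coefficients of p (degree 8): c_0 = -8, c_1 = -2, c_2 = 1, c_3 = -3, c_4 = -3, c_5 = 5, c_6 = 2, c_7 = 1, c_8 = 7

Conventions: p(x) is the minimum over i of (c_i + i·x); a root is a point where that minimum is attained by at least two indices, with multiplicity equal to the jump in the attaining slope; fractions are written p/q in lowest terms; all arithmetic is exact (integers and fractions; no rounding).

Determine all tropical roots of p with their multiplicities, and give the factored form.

hull edge (i=0, c=-8) to (i=4, c=-3): slope 5/4, span 4
hull edge (i=4, c=-3) to (i=7, c=1): slope 4/3, span 3
hull edge (i=7, c=1) to (i=8, c=7): slope 6, span 1
Factored form: p(x) = 7 ⊗ (x ⊕ (-6)) ⊗ (x ⊕ (-4/3)) ⊗ (x ⊕ (-4/3)) ⊗ (x ⊕ (-4/3)) ⊗ (x ⊕ (-5/4)) ⊗ (x ⊕ (-5/4)) ⊗ (x ⊕ (-5/4)) ⊗ (x ⊕ (-5/4))
Answer: roots = -6 (mult 1), -4/3 (mult 3), -5/4 (mult 4)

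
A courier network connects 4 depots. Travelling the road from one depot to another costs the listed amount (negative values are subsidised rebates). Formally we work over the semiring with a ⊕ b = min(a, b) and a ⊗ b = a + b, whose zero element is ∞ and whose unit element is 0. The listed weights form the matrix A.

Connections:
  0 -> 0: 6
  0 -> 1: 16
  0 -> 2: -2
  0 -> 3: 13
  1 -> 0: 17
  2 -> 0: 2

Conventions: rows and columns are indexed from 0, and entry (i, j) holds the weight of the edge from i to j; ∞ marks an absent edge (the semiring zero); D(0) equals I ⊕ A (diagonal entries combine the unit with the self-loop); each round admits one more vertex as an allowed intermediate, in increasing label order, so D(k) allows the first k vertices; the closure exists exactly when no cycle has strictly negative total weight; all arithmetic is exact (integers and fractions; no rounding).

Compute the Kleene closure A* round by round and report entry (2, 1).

D(0):
  [0, 16, -2, 13]
  [17, 0, ∞, ∞]
  [2, ∞, 0, ∞]
  [∞, ∞, ∞, 0]
D(1):
  [0, 16, -2, 13]
  [17, 0, 15, 30]
  [2, 18, 0, 15]
  [∞, ∞, ∞, 0]
D(2):
  [0, 16, -2, 13]
  [17, 0, 15, 30]
  [2, 18, 0, 15]
  [∞, ∞, ∞, 0]
D(3):
  [0, 16, -2, 13]
  [17, 0, 15, 30]
  [2, 18, 0, 15]
  [∞, ∞, ∞, 0]
D(4):
  [0, 16, -2, 13]
  [17, 0, 15, 30]
  [2, 18, 0, 15]
  [∞, ∞, ∞, 0]
Answer: A*[2][1] = 18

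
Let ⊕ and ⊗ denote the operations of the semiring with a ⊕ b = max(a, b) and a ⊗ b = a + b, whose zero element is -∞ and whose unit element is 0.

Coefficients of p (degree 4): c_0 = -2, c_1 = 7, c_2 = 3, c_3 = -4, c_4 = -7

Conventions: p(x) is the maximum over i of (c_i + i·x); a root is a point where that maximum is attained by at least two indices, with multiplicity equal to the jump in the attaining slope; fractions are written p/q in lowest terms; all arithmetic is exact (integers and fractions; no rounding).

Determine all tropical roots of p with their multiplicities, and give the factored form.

hull edge (i=0, c=-2) to (i=1, c=7): slope 9, span 1
hull edge (i=1, c=7) to (i=2, c=3): slope -4, span 1
hull edge (i=2, c=3) to (i=4, c=-7): slope -5, span 2
Factored form: p(x) = -7 ⊗ (x ⊕ (-9)) ⊗ (x ⊕ 4) ⊗ (x ⊕ 5) ⊗ (x ⊕ 5)
Answer: roots = -9 (mult 1), 4 (mult 1), 5 (mult 2)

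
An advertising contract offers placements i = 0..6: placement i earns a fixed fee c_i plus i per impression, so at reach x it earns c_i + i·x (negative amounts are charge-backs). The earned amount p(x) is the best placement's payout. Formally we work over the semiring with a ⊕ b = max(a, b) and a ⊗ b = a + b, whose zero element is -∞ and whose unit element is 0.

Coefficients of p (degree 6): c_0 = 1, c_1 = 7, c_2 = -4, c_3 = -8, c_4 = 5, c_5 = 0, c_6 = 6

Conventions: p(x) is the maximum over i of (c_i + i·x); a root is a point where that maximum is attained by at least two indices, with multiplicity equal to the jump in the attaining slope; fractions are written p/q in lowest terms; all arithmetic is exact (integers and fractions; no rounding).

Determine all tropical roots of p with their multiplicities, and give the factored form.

hull edge (i=0, c=1) to (i=1, c=7): slope 6, span 1
hull edge (i=1, c=7) to (i=6, c=6): slope -1/5, span 5
Factored form: p(x) = 6 ⊗ (x ⊕ (-6)) ⊗ (x ⊕ 1/5) ⊗ (x ⊕ 1/5) ⊗ (x ⊕ 1/5) ⊗ (x ⊕ 1/5) ⊗ (x ⊕ 1/5)
Answer: roots = -6 (mult 1), 1/5 (mult 5)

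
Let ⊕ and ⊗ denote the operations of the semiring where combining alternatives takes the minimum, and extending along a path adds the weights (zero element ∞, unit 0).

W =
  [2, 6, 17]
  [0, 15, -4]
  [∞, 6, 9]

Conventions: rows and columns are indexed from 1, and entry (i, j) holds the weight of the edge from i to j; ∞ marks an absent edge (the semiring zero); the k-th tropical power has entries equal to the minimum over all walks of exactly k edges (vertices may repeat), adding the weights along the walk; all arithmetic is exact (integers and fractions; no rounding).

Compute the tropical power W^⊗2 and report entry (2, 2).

W^⊗2:
  [4, 8, 2]
  [2, 2, 5]
  [6, 15, 2]
Key observation: the optimum is the walk 2->3->2, with weight (-4) + 6 = 2.
Optimal value attained by: walk 2->3->2.
Answer: (W^⊗2)[2][2] = 2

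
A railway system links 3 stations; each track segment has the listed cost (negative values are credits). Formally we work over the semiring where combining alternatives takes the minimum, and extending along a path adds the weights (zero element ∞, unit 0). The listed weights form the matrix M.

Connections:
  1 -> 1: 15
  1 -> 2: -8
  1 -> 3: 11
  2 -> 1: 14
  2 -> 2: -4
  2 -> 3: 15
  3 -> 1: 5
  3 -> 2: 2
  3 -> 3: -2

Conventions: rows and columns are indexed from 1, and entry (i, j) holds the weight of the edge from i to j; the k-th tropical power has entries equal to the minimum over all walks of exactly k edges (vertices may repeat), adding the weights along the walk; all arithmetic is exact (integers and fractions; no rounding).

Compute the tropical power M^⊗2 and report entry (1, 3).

M^⊗2:
  [6, -12, 7]
  [10, -8, 11]
  [3, -3, -4]
Key observation: the optimum is the walk 1->2->3, with weight (-8) + 15 = 7.
Optimal value attained by: walk 1->2->3.
Answer: (M^⊗2)[1][3] = 7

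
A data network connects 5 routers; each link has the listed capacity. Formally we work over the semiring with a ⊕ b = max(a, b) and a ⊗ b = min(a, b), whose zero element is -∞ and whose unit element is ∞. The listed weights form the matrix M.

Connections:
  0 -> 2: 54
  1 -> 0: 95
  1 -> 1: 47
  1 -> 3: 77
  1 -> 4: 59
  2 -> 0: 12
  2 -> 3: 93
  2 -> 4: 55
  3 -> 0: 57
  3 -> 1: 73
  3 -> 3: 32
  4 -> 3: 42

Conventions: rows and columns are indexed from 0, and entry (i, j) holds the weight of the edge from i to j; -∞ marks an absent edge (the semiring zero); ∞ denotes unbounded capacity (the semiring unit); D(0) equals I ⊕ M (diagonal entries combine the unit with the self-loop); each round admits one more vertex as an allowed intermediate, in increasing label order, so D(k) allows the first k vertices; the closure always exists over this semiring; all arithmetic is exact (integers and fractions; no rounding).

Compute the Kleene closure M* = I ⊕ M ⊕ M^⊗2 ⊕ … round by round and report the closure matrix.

D(0):
  [∞, -∞, 54, -∞, -∞]
  [95, ∞, -∞, 77, 59]
  [12, -∞, ∞, 93, 55]
  [57, 73, -∞, ∞, -∞]
  [-∞, -∞, -∞, 42, ∞]
D(1):
  [∞, -∞, 54, -∞, -∞]
  [95, ∞, 54, 77, 59]
  [12, -∞, ∞, 93, 55]
  [57, 73, 54, ∞, -∞]
  [-∞, -∞, -∞, 42, ∞]
D(2):
  [∞, -∞, 54, -∞, -∞]
  [95, ∞, 54, 77, 59]
  [12, -∞, ∞, 93, 55]
  [73, 73, 54, ∞, 59]
  [-∞, -∞, -∞, 42, ∞]
D(3):
  [∞, -∞, 54, 54, 54]
  [95, ∞, 54, 77, 59]
  [12, -∞, ∞, 93, 55]
  [73, 73, 54, ∞, 59]
  [-∞, -∞, -∞, 42, ∞]
D(4):
  [∞, 54, 54, 54, 54]
  [95, ∞, 54, 77, 59]
  [73, 73, ∞, 93, 59]
  [73, 73, 54, ∞, 59]
  [42, 42, 42, 42, ∞]
D(5):
  [∞, 54, 54, 54, 54]
  [95, ∞, 54, 77, 59]
  [73, 73, ∞, 93, 59]
  [73, 73, 54, ∞, 59]
  [42, 42, 42, 42, ∞]
Answer: M* = [[∞, 54, 54, 54, 54], [95, ∞, 54, 77, 59], [73, 73, ∞, 93, 59], [73, 73, 54, ∞, 59], [42, 42, 42, 42, ∞]]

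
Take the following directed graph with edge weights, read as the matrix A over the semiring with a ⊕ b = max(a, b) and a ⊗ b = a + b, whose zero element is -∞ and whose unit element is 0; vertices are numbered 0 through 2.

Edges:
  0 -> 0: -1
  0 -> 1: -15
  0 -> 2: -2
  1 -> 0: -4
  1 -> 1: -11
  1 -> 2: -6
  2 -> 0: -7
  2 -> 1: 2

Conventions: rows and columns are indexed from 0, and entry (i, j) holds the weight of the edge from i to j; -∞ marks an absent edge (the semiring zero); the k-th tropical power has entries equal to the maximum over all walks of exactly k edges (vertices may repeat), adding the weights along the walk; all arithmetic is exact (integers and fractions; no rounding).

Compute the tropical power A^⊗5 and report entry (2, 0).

A^⊗2:
  [-2, 0, -3]
  [-5, -4, -6]
  [-2, -9, -4]
A^⊗3:
  [-3, -1, -4]
  [-6, -4, -7]
  [-3, -2, -4]
A^⊗4:
  [-4, -2, -5]
  [-7, -5, -8]
  [-4, -2, -5]
A^⊗5:
  [-5, -3, -6]
  [-8, -6, -9]
  [-5, -3, -6]
Key observation: the optimum is the walk 2->1->0->0->0->0, with weight 2 + (-4) + (-1) + (-1) + (-1) = -5.
Optimal value attained by: walk 2->1->0->0->0->0.
Answer: (A^⊗5)[2][0] = -5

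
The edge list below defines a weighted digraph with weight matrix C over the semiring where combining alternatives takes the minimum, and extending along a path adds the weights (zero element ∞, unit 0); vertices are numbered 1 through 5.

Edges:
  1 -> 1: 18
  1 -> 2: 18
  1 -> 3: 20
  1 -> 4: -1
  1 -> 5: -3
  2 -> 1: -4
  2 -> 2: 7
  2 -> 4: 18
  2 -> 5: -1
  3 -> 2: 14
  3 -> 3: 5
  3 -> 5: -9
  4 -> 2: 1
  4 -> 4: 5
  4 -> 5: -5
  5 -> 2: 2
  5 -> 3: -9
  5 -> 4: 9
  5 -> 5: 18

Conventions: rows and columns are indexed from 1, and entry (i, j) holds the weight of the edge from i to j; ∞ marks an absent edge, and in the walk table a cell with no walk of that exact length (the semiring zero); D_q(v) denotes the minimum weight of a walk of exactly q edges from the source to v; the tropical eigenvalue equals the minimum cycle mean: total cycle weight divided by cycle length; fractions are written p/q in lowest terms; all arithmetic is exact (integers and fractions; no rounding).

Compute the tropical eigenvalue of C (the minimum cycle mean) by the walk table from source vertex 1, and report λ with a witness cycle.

q=0: [0, ∞, ∞, ∞, ∞]
q=1: [18, 18, 20, -1, -3]
q=2: [14, -1, -12, 4, -6]
q=3: [-5, -4, -15, 3, -21]
q=4: [-8, -19, -30, -12, -24]
q=5: [-23, -22, -33, -15, -39]
Optimal cycle mean attained by: cycle 3->5->3, total (-9) + (-9), length 2.
Answer: λ = -9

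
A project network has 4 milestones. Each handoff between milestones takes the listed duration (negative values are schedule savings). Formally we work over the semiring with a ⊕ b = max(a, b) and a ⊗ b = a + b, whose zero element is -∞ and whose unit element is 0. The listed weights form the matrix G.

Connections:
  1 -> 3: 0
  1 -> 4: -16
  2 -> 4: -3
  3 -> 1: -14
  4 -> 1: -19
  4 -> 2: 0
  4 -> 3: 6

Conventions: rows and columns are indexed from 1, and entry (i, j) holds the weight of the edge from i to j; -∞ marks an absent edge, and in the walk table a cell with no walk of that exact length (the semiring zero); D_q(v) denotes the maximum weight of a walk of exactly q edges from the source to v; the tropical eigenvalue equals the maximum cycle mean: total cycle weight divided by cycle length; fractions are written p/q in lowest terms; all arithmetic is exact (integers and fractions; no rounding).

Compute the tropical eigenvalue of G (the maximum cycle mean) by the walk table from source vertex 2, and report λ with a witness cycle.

q=0: [-∞, 0, -∞, -∞]
q=1: [-∞, -∞, -∞, -3]
q=2: [-22, -3, 3, -∞]
q=3: [-11, -∞, -22, -6]
q=4: [-25, -6, 0, -27]
Optimal cycle mean attained by: cycle 2->4->2, total (-3) + 0, length 2.
Answer: λ = -3/2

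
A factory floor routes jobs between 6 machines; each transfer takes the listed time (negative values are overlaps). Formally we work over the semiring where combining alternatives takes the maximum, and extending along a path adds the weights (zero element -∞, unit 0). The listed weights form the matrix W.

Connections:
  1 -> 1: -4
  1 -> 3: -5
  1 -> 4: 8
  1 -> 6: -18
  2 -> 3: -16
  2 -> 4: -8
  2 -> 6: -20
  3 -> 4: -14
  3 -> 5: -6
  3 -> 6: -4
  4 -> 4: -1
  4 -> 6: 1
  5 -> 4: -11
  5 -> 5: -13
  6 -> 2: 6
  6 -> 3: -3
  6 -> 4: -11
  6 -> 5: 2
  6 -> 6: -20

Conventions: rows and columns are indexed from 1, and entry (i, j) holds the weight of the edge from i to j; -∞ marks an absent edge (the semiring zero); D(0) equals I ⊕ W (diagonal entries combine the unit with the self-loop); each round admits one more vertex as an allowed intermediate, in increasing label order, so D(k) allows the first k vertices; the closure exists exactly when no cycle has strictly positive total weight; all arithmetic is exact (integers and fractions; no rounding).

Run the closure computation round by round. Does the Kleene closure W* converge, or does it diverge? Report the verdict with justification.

D(0):
  [0, -∞, -5, 8, -∞, -18]
  [-∞, 0, -16, -8, -∞, -20]
  [-∞, -∞, 0, -14, -6, -4]
  [-∞, -∞, -∞, 0, -∞, 1]
  [-∞, -∞, -∞, -11, 0, -∞]
  [-∞, 6, -3, -11, 2, 0]
D(1):
  [0, -∞, -5, 8, -∞, -18]
  [-∞, 0, -16, -8, -∞, -20]
  [-∞, -∞, 0, -14, -6, -4]
  [-∞, -∞, -∞, 0, -∞, 1]
  [-∞, -∞, -∞, -11, 0, -∞]
  [-∞, 6, -3, -11, 2, 0]
D(2):
  [0, -∞, -5, 8, -∞, -18]
  [-∞, 0, -16, -8, -∞, -20]
  [-∞, -∞, 0, -14, -6, -4]
  [-∞, -∞, -∞, 0, -∞, 1]
  [-∞, -∞, -∞, -11, 0, -∞]
  [-∞, 6, -3, -2, 2, 0]
D(3):
  [0, -∞, -5, 8, -11, -9]
  [-∞, 0, -16, -8, -22, -20]
  [-∞, -∞, 0, -14, -6, -4]
  [-∞, -∞, -∞, 0, -∞, 1]
  [-∞, -∞, -∞, -11, 0, -∞]
  [-∞, 6, -3, -2, 2, 0]
D(4):
  [0, -∞, -5, 8, -11, 9]
  [-∞, 0, -16, -8, -22, -7]
  [-∞, -∞, 0, -14, -6, -4]
  [-∞, -∞, -∞, 0, -∞, 1]
  [-∞, -∞, -∞, -11, 0, -10]
  [-∞, 6, -3, -2, 2, 0]
D(5):
  [0, -∞, -5, 8, -11, 9]
  [-∞, 0, -16, -8, -22, -7]
  [-∞, -∞, 0, -14, -6, -4]
  [-∞, -∞, -∞, 0, -∞, 1]
  [-∞, -∞, -∞, -11, 0, -10]
  [-∞, 6, -3, -2, 2, 0]
D(6):
  [0, 15, 6, 8, 11, 9]
  [-∞, 0, -10, -8, -5, -7]
  [-∞, 2, 0, -6, -2, -4]
  [-∞, 7, -2, 0, 3, 1]
  [-∞, -4, -13, -11, 0, -10]
  [-∞, 6, -3, -2, 2, 0]
Key observation: every diagonal entry stays at the unit through all rounds, so no improving cycle exists.
Answer: CONVERGES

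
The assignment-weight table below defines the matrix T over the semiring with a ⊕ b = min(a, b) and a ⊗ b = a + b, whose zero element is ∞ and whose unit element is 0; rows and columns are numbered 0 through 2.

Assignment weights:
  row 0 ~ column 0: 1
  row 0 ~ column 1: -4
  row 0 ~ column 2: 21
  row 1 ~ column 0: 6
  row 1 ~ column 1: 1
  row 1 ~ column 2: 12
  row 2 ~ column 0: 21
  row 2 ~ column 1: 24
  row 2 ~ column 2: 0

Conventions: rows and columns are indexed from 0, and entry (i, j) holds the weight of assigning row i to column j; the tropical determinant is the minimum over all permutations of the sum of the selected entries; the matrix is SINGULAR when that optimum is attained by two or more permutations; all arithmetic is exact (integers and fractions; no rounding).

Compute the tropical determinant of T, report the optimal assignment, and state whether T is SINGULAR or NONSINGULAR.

σ = (0, 1, 2): 1 + 1 + 0 = 2
σ = (0, 2, 1): 1 + 12 + 24 = 37
σ = (1, 0, 2): (-4) + 6 + 0 = 2
σ = (1, 2, 0): (-4) + 12 + 21 = 29
σ = (2, 0, 1): 21 + 6 + 24 = 51
σ = (2, 1, 0): 21 + 1 + 21 = 43
Optimal value attained by: σ = (0, 1, 2).
Answer: det⊕(T) = 2; verdict: SINGULAR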